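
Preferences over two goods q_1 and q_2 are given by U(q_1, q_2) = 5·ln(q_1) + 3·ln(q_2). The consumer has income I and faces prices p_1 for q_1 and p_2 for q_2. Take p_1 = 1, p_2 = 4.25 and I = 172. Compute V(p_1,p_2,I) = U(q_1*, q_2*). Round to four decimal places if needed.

V = 31.5467

MU_q_1/MU_q_2 = (5·q_2)/(3·q_1); tangency sets this equal to p_1/p_2.
Rearranging, p_2·q_2 = (3/5)·p_1·q_1. Substituting into the budget gives p_1·q_1·(1 + (3/5)) = I.
Demand: q_1*(p_1,p_2,I) = 0.625·I/p_1 and q_2* = 0.375·I/p_2.
At p_1=1, p_2=4.25, I=172: q_1* = 0.625·172/1 = 107.5, q_2* = 15.1765.
Utility at the optimum: U(107.5, 15.1765) = 31.5467.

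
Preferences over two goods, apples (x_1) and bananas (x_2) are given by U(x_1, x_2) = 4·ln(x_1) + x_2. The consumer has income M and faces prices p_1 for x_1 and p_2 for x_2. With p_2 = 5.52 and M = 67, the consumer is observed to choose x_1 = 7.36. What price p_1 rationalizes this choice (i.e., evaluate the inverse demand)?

p_1 = 3

MU_x_1 = 4/x_1, MU_x_2 = 1. Tangency: 4/x_1 = p_1/p_2.
So x_1*(p_1,p_2) = 4·p_2/p_1, independent of income; and x_2* = (M − 4·p_2)/p_2.
Set x_1* = 7.36 in the demand function and solve for p_1: p_1 = 3.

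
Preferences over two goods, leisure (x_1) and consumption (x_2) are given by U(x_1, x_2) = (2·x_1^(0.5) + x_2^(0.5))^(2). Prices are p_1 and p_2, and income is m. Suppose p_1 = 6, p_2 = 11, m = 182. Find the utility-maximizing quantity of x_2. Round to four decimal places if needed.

MU_x_1 ∝ 2·x_1^(-0.5), MU_x_2 ∝ x_2^(-0.5), so MRS = 2·(x_2/x_1)^(0.5) = p_1/p_2.
Solve for the ratio: x_2/x_1 = [(1/2)·p_1/p_2]^(2).
Substitute x_2 = (x_2/x_1)·x_1 into the budget: x_1* = m/(p_1 + p_2·(x_2/x_1)).
Numerically x_2/x_1 = 0.07438, so x_1* = 182/(6 + 11·0.07438) = 26.6933 and x_2* = 0.07438·26.6933 = 1.9855.

x_2* = 1.9855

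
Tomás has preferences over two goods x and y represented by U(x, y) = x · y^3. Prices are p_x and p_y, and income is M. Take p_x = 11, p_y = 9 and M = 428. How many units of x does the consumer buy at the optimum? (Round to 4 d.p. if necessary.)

x* = 9.7273

Demand: x*(p_x,p_y,M) = 0.25·M/p_x and y* = 0.75·M/p_y.
At p_x=11, p_y=9, M=428: x* = 0.25·428/11 = 9.7273.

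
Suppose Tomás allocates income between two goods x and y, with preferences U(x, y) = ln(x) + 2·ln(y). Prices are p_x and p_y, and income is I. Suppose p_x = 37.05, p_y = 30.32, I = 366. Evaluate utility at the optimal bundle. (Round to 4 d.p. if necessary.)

V = 5.3625

Tangency: MRS = (1/2)·y/x = p_x/p_y.
Rearranging, p_y·y = 2·p_x·x. Substituting into the budget gives p_x·x·(1 + 2) = I.
Demand: x*(p_x,p_y,I) = 1/3·I/p_x and y* = 2/3·I/p_y.
At p_x=37.05, p_y=30.32, I=366: x* = 1/3·366/37.05 = 3.2928, y* = 8.0475.
Utility at the optimum: U(3.2928, 8.0475) = 5.3625.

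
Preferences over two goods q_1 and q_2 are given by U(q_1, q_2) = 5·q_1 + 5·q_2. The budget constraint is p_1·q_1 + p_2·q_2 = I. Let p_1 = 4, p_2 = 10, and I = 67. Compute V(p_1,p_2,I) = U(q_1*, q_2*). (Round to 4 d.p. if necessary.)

q_1 gives more utility per dollar, so spend all income on q_1: q_1* = I/p_1, q_2* = 0.
Numerically: q_1* = 16.75, q_2* = 0.
Utility at the optimum: U(16.75, 0) = 83.75.

V = 83.75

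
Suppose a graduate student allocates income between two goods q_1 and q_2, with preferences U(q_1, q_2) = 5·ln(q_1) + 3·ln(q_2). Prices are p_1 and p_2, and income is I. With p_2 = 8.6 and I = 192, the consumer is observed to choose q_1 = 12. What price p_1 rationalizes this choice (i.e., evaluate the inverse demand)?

p_1 = 10

The MRS is (5/3)·q_2/q_1. Set MRS = p_1/p_2.
So 5·p_2·q_2 = 3·p_1·q_1; combined with the budget, a share 0.625 of income goes to q_1.
Demand: q_1*(p_1,p_2,I) = 0.625·I/p_1 and q_2* = 0.375·I/p_2.
Set q_1* = 12 in the demand function and solve for p_1: p_1 = 10.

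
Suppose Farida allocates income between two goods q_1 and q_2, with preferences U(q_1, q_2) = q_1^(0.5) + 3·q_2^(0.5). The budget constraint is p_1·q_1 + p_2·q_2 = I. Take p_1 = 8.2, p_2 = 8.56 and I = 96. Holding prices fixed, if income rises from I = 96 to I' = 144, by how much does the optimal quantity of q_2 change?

Δq_2* = 5.0247

From the CES first-order condition, (1/3)·(q_2/q_1)^(0.5) = p_1/p_2.
Solve for the ratio: q_2/q_1 = [3·p_1/p_2]^(2).
Substitute q_2 = (q_2/q_1)·q_1 into the budget: q_1* = I/(p_1 + p_2·(q_2/q_1)).
Numerically q_2/q_1 = 8.258909, so q_1* = 96/(8.2 + 8.56·8.258909) = 1.2168 and q_2* = 8.258909·1.2168 = 10.0493.
At I' = 144: q_2* = 15.074. Change: 15.074 − 10.0493 = 5.0247.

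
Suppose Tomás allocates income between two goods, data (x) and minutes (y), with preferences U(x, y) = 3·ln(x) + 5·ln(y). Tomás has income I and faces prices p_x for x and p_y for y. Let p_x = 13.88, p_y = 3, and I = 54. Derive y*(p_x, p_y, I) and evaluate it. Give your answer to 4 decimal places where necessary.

y* = 11.25

Tangency: MRS = (3/5)·y/x = p_x/p_y.
Rearranging, p_y·y = (5/3)·p_x·x. Substituting into the budget gives p_x·x·(1 + (5/3)) = I.
Demand: x*(p_x,p_y,I) = 0.375·I/p_x and y* = 0.625·I/p_y.
At p_x=13.88, p_y=3, I=54: y* = 0.625·54/3 = 11.25.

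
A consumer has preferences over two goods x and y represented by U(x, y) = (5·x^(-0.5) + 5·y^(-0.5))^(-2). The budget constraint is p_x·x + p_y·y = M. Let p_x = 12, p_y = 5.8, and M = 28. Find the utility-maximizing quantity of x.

Substitute y = (y/x)·x into the budget: x* = M/(p_x + p_y·(y/x)).
Numerically y/x = 1.623686, so x* = 28/(12 + 5.8·1.623686) = 1.3073.

x* = 1.3073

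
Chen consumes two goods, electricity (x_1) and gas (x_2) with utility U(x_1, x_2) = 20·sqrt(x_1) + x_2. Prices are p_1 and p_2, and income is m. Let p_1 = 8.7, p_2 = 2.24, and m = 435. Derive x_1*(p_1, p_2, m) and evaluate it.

x_1* = 6.6291

MU_x_1 = 10/√x_1, MU_x_2 = 1. Tangency: 10/√x_1 = p_1/p_2.
Thus x_1* = (10·p_2/p_1)² — independent of m — with the rest of income spent on x_2.
Plugging in: x_1* = (10·2.24/8.7)² = 6.6291.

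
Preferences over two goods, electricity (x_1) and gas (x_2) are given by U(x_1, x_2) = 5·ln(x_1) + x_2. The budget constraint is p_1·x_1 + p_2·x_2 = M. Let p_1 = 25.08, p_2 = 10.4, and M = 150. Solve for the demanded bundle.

x_1* = 2.0734, x_2* = 9.4231

MU_x_1 = 5/x_1, MU_x_2 = 1. Tangency: 5/x_1 = p_1/p_2.
So x_1*(p_1,p_2) = 5·p_2/p_1, independent of income; and x_2* = (M − 5·p_2)/p_2.
At the given prices: x_1* = 5·10.4/25.08 = 2.0734, and x_2* = 9.4231.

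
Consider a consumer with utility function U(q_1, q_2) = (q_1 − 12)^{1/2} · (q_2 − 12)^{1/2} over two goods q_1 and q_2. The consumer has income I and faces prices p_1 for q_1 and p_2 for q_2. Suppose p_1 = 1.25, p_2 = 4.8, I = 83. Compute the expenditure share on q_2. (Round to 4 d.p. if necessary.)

share on q_2 = 0.7566

MRS = (q_2−12)/(q_1−12). Tangency with p_1/p_2 gives q_2−12 = (p_1/p_2)·(q_1−12).
After buying the subsistence bundle (12, 12), a share 0.5 of the remaining income goes to q_1: q_1* = 12 + 0.5·(I − 12p_1 − 12p_2)/p_1.
Discretionary income = 83 − 12·1.25 − 12·4.8 = 10.4; q_1* = 12 + 0.5·10.4/1.25 = 16.16; q_2* = 12 + 0.5·10.4/4.8 = 13.0833.
Expenditure on q_2: 4.8·13.0833 = 62.8; share = 0.7566.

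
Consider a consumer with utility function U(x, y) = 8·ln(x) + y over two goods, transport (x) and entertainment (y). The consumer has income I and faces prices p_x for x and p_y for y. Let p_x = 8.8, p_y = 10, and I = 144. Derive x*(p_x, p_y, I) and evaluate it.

x* = 9.0909

Set MRS = p_x/p_y: (8/x)/1 = p_x/p_y.
So x*(p_x,p_y) = 8·p_y/p_x, independent of income; and y* = (I − 8·p_y)/p_y.
At the given prices: x* = 8·10/8.8 = 9.0909.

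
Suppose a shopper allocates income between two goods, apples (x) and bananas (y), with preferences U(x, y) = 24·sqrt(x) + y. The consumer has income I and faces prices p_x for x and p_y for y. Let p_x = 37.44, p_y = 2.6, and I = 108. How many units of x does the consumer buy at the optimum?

x* = 0.6944

Set MRS = p_x/p_y: 12·x^(−1/2) = p_x/p_y.
Solve: √x = 12·p_y/p_x, so x*(p_x,p_y) = (12·p_y/p_x)², and y* = (I − p_x·x*)/p_y.
Plugging in: x* = (12·2.6/37.44)² = 0.6944.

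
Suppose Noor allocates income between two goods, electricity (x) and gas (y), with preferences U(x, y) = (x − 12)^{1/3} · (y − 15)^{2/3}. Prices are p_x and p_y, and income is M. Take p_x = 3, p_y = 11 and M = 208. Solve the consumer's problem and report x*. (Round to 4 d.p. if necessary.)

x* = 12.7778

MRS = (1/2)·(y−15)/(x−12). Tangency with p_x/p_y gives y−15 = 2·(p_x/p_y)·(x−12).
After buying the subsistence bundle (12, 15), a share 1/3 of the remaining income goes to x: x* = 12 + 1/3·(M − 12p_x − 15p_y)/p_x.
Discretionary income = 208 − 12·3 − 15·11 = 7; x* = 12 + 1/3·7/3 = 12.7778.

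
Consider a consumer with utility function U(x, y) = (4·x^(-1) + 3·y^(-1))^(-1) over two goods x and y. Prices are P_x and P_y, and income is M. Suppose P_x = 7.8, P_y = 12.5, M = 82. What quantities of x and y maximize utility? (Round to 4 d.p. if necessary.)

x* = 5.0149, y* = 3.4307

Substitute y = (y/x)·x into the budget: x* = M/(P_x + P_y·(y/x)).
Numerically y/x = 0.684105, so x* = 82/(7.8 + 12.5·0.684105) = 5.0149 and y* = 0.684105·5.0149 = 3.4307.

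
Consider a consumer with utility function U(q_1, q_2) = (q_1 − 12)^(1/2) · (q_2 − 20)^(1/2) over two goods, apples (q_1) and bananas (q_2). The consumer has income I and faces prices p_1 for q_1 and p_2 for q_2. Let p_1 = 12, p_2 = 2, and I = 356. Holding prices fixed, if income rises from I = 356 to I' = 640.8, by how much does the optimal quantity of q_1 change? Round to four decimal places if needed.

Δq_1* = 11.8667

Substituting into the budget: q_1* = 12 + 0.5·(I − 12·p_1 − 20·p_2)/p_1, and q_2* = 20 + 0.5·(…)/p_2.
Discretionary income = 356 − 12·12 − 20·2 = 172; q_1* = 12 + 0.5·172/12 = 19.1667.
At I' = 640.8: q_1* = 31.0333. Change: 31.0333 − 19.1667 = 11.8667.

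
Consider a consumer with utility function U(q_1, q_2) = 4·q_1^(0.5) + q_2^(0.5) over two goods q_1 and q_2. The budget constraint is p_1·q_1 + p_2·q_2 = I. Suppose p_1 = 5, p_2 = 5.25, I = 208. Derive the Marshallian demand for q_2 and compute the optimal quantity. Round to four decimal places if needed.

From the CES first-order condition, 4·(q_2/q_1)^(0.5) = p_1/p_2.
Hence q_2/q_1 = ((1/4)·p_1/p_2)^(1/(0.5)), i.e. raised to the 2 power.
Substitute q_2 = (q_2/q_1)·q_1 into the budget: q_1* = I/(p_1 + p_2·(q_2/q_1)).
Numerically q_2/q_1 = 0.056689, so q_1* = 208/(5 + 5.25·0.056689) = 39.2629 and q_2* = 0.056689·39.2629 = 2.2258.

q_2* = 2.2258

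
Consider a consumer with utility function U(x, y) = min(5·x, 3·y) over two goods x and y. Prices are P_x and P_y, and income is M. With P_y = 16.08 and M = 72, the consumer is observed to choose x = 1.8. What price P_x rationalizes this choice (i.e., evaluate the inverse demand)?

P_x = 13.2

With perfect complements, no substitution: consume in ratio x:y = 3:5.
Budget: P_x·x + P_y·(5/3)·x = M, so (3·P_x + 5·P_y)·x = 3·M.
Demand: x*(P_x,P_y,M) = 3·M/(3·P_x + 5·P_y), y* = 5·M/(3·P_x + 5·P_y).
Set x* = 1.8 in the demand function and solve for P_x: P_x = 13.2.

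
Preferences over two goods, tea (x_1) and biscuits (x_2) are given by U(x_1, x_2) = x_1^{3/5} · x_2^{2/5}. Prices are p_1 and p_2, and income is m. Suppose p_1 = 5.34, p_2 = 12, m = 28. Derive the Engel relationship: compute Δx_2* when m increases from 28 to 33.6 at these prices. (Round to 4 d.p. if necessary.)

The MRS is (3/2)·x_2/x_1. Set MRS = p_1/p_2.
So 0.6·p_2·x_2 = 0.4·p_1·x_1; combined with the budget, a share 0.6 of income goes to x_1.
Demand: x_1*(p_1,p_2,m) = 0.6·m/p_1 and x_2* = 0.4·m/p_2.
At p_1=5.34, p_2=12, m=28: x_2* = 0.4·28/12 = 0.9333.
At m' = 33.6: x_2* = 1.12. Change: 1.12 − 0.9333 = 0.1867.

Δx_2* = 0.1867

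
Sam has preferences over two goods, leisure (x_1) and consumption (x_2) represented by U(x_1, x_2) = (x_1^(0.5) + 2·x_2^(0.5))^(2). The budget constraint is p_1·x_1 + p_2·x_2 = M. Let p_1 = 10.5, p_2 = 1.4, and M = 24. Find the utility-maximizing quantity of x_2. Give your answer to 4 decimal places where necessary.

With the ratio pinned down, the budget gives x_1* = M/(p_1 + p_2·(x_2/x_1)) and x_2* = (x_2/x_1)·x_1*.
Numerically x_2/x_1 = 225, so x_1* = 24/(10.5 + 1.4·225) = 0.0737 and x_2* = 225·0.0737 = 16.5899.

x_2* = 16.5899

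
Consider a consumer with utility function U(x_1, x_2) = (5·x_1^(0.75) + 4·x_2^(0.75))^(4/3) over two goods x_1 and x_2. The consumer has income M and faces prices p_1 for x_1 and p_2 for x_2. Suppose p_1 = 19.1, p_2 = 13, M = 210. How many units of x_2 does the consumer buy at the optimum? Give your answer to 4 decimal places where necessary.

MU_x_1 ∝ 5·x_1^(-0.25), MU_x_2 ∝ 4·x_2^(-0.25), so MRS = (5/4)·(x_2/x_1)^(0.25) = p_1/p_2.
Solve for the ratio: x_2/x_1 = [(4/5)·p_1/p_2]^(4).
With the ratio pinned down, the budget gives x_1* = M/(p_1 + p_2·(x_2/x_1)) and x_2* = (x_2/x_1)·x_1*.
Numerically x_2/x_1 = 1.908622, so x_1* = 210/(19.1 + 13·1.908622) = 4.7823 and x_2* = 1.908622·4.7823 = 9.1276.

x_2* = 9.1276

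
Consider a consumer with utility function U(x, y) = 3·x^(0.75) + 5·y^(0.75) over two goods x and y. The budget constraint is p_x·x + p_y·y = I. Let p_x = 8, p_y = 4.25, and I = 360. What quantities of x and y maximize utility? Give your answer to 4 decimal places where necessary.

x* = 0.8577, y* = 83.0913

MRS = MU_x/MU_y = (3/5)·(y/x)^(0.25). Set equal to p_x/p_y.
Solve for the ratio: y/x = [(5/3)·p_x/p_y]^(4).
Substitute y = (y/x)·x into the budget: x* = I/(p_x + p_y·(y/x)).
Numerically y/x = 96.872214, so x* = 360/(8 + 4.25·96.872214) = 0.8577 and y* = 96.872214·0.8577 = 83.0913.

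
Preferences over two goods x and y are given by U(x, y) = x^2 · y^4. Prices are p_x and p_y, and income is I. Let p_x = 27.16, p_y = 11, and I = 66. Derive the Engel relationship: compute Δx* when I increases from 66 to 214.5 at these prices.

The MRS is (1/2)·y/x. Set MRS = p_x/p_y.
Rearranging, p_y·y = 2·p_x·x. Substituting into the budget gives p_x·x·(1 + 2) = I.
Demand: x*(p_x,p_y,I) = 1/3·I/p_x and y* = 2/3·I/p_y.
At p_x=27.16, p_y=11, I=66: x* = 1/3·66/27.16 = 0.81.
At I' = 214.5: x* = 2.6325. Change: 2.6325 − 0.81 = 1.8225.

Δx* = 1.8225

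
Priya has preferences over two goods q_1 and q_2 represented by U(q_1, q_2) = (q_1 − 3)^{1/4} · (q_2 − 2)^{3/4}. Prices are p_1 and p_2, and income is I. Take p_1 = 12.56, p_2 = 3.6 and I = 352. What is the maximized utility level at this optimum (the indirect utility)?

V = 35.5725

Let q_1' = q_1−3, q_2' = q_2−2. MRS = (1/3)·q_2'/q_1' = p_1/p_2.
After buying the subsistence bundle (3, 2), a share 0.25 of the remaining income goes to q_1: q_1* = 3 + 0.25·(I − 3p_1 − 2p_2)/p_1.
Discretionary income = 352 − 3·12.56 − 2·3.6 = 307.12; q_1* = 3 + 0.25·307.12/12.56 = 9.1131; q_2* = 2 + 0.75·307.12/3.6 = 65.9833.
Utility at the optimum: U(9.1131, 65.9833) = 35.5725.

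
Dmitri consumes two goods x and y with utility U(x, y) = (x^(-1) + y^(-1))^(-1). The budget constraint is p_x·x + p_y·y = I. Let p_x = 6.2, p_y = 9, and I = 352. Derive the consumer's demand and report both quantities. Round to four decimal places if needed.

MRS = MU_x/MU_y = (y/x)^(2). Set equal to p_x/p_y.
Hence y/x = (p_x/p_y)^(1/(2)), i.e. raised to the 0.5 power.
Substitute y = (y/x)·x into the budget: x* = I/(p_x + p_y·(y/x)).
Numerically y/x = 0.829993, so x* = 352/(6.2 + 9·0.829993) = 25.7499 and y* = 0.829993·25.7499 = 21.3723.

x* = 25.7499, y* = 21.3723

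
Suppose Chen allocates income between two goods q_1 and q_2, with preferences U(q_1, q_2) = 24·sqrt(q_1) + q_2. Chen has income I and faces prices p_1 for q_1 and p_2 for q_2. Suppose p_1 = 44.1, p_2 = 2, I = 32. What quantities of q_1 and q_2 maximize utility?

q_1* = 0.2962, q_2* = 9.4694

Thus q_1* = (12·p_2/p_1)² — independent of I — with the rest of income spent on q_2.
Plugging in: q_1* = (12·2/44.1)² = 0.2962, q_2* = 9.4694.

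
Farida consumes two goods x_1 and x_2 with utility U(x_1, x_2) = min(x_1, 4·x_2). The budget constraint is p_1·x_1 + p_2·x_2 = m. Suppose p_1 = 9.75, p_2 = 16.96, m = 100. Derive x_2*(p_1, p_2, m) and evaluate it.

Leontief preferences: the optimum is at the kink where x_1/4 = x_2/1, i.e. x_2 = (1/4)·x_1.
Budget: p_1·x_1 + p_2·(1/4)·x_1 = m, so (4·p_1 + p_2)·x_1 = 4·m.
Demand: x_1*(p_1,p_2,m) = 4·m/(4·p_1 + p_2), x_2* = m/(4·p_1 + p_2).
Here 4·9.75 + 16.96 = 55.96, giving x_2* = 1.787.

x_2* = 1.787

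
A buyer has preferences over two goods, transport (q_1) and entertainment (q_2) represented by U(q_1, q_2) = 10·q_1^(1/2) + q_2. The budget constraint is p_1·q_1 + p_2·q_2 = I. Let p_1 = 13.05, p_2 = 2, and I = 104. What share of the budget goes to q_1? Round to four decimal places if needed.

share on q_1 = 0.0737

Solve: √q_1 = 5·p_2/p_1, so q_1*(p_1,p_2) = (5·p_2/p_1)², and q_2* = (I − p_1·q_1*)/p_2.
Plugging in: q_1* = (5·2/13.05)² = 0.5872, q_2* = 48.1686.
Expenditure on q_1: 13.05·0.5872 = 7.6628; share = 0.0737.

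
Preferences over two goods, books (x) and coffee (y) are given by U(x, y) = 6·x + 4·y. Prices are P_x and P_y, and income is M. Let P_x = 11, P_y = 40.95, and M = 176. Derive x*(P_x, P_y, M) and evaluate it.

x gives more utility per dollar, so spend all income on x: x* = M/P_x, y* = 0.
Numerically: x* = 16, y* = 0.

x* = 16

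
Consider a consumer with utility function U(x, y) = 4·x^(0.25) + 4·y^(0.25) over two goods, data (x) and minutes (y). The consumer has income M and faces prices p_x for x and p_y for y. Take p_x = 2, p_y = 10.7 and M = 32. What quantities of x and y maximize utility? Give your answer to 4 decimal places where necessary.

x* = 10.1797, y* = 1.0879

MU_x ∝ 4·x^(-0.75), MU_y ∝ 4·y^(-0.75), so MRS = (y/x)^(0.75) = p_x/p_y.
Solve for the ratio: y/x = [p_x/p_y]^(4/3).
Substitute y = (y/x)·x into the budget: x* = M/(p_x + p_y·(y/x)).
Numerically y/x = 0.106871, so x* = 32/(2 + 10.7·0.106871) = 10.1797 and y* = 0.106871·10.1797 = 1.0879.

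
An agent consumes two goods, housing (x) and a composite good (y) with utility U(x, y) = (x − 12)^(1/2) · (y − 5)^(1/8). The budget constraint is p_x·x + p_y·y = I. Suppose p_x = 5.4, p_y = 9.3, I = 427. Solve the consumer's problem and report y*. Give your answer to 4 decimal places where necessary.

y* = 11.7892

Let x' = x−12, y' = y−5. MRS = 4·y'/x' = p_x/p_y.
After buying the subsistence bundle (12, 5), a share 0.8 of the remaining income goes to x: x* = 12 + 0.8·(I − 12p_x − 5p_y)/p_x.
Discretionary income = 427 − 12·5.4 − 5·9.3 = 315.7; y* = 5 + 0.2·315.7/9.3 = 11.7892.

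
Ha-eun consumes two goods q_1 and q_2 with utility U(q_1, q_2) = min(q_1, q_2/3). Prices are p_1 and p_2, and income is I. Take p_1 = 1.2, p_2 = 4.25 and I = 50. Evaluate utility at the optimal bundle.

Leontief preferences: the optimum is at the kink where q_1/1 = q_2/3, i.e. q_2 = 3·q_1.
Budget: p_1·q_1 + p_2·3·q_1 = I, so (p_1 + 3·p_2)·q_1 = I.
Demand: q_1*(p_1,p_2,I) = I/(p_1 + 3·p_2), q_2* = 3·I/(p_1 + 3·p_2).
Here 1.2 + 3·4.25 = 13.95, giving q_1* = 3.5842 and q_2* = 10.7527.
Utility at the optimum: U(3.5842, 10.7527) = 3.5842.

V = 3.5842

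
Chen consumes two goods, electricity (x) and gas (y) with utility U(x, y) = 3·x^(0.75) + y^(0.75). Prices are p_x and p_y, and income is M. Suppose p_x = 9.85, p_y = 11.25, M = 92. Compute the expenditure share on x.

share on x = 0.9918

MRS = MU_x/MU_y = 3·(y/x)^(0.25). Set equal to p_x/p_y.
Hence y/x = ((1/3)·p_x/p_y)^(1/(0.25)), i.e. raised to the 4 power.
With the ratio pinned down, the budget gives x* = M/(p_x + p_y·(y/x)) and y* = (y/x)·x*.
Numerically y/x = 0.007255, so x* = 92/(9.85 + 11.25·0.007255) = 9.2633 and y* = 0.007255·9.2633 = 0.0672.
Expenditure on x: 9.85·9.2633 = 91.2439; share = 0.9918.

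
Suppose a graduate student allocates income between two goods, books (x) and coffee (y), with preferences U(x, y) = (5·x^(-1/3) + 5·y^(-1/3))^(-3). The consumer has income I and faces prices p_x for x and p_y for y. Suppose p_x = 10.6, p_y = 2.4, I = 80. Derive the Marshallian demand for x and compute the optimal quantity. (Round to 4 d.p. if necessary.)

x* = 4.4663

MU_x ∝ 5·x^(-4/3), MU_y ∝ 5·y^(-4/3), so MRS = (y/x)^(4/3) = p_x/p_y.
Hence y/x = (p_x/p_y)^(1/(4/3)), i.e. raised to the 0.75 power.
With the ratio pinned down, the budget gives x* = I/(p_x + p_y·(y/x)) and y* = (y/x)·x*.
Numerically y/x = 3.046639, so x* = 80/(10.6 + 2.4·3.046639) = 4.4663.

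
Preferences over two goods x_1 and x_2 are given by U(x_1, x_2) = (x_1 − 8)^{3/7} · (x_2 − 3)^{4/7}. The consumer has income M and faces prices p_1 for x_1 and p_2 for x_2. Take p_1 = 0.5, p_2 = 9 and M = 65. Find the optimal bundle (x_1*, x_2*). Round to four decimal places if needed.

MRS = (3/4)·(x_2−3)/(x_1−8). Tangency with p_1/p_2 gives x_2−3 = (4/3)·(p_1/p_2)·(x_1−8).
After buying the subsistence bundle (8, 3), a share 3/7 of the remaining income goes to x_1: x_1* = 8 + 3/7·(M − 8p_1 − 3p_2)/p_1.
Discretionary income = 65 − 8·0.5 − 3·9 = 34; x_1* = 8 + 3/7·34/0.5 = 37.1429; x_2* = 3 + 4/7·34/9 = 5.1587.

x_1* = 37.1429, x_2* = 5.1587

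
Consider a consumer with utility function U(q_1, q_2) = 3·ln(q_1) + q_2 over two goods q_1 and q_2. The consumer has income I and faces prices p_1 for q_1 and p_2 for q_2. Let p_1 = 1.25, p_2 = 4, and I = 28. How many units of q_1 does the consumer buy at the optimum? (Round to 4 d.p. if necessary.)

q_1* = 9.6

At the given prices: q_1* = 3·4/1.25 = 9.6.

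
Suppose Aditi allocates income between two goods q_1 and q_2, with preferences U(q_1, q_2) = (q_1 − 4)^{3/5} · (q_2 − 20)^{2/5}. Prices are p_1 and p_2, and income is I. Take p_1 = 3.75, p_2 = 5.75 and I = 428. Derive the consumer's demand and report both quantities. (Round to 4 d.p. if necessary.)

MRS = (3/2)·(q_2−20)/(q_1−4). Tangency with p_1/p_2 gives q_2−20 = (2/3)·(p_1/p_2)·(q_1−4).
Substituting into the budget: q_1* = 4 + 0.6·(I − 4·p_1 − 20·p_2)/p_1, and q_2* = 20 + 0.4·(…)/p_2.
Discretionary income = 428 − 4·3.75 − 20·5.75 = 298; q_1* = 4 + 0.6·298/3.75 = 51.68; q_2* = 20 + 0.4·298/5.75 = 40.7304.

q_1* = 51.68, q_2* = 40.7304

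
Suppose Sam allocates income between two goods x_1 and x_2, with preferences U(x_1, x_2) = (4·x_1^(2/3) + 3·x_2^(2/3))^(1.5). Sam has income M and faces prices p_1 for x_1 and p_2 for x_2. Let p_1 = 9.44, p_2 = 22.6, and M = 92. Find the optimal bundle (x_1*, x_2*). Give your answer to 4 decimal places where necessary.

MU_x_1 ∝ 4·x_1^(-1/3), MU_x_2 ∝ 3·x_2^(-1/3), so MRS = (4/3)·(x_2/x_1)^(1/3) = p_1/p_2.
Solve for the ratio: x_2/x_1 = [(3/4)·p_1/p_2]^(3).
With the ratio pinned down, the budget gives x_1* = M/(p_1 + p_2·(x_2/x_1)) and x_2* = (x_2/x_1)·x_1*.
Numerically x_2/x_1 = 0.030745, so x_1* = 92/(9.44 + 22.6·0.030745) = 9.0776 and x_2* = 0.030745·9.0776 = 0.2791.

x_1* = 9.0776, x_2* = 0.2791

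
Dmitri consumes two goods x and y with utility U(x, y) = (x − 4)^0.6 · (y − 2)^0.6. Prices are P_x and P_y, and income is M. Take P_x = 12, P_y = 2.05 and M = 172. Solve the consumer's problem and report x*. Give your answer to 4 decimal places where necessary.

Let x' = x−4, y' = y−2. MRS = y'/x' = P_x/P_y.
After buying the subsistence bundle (4, 2), a share 0.5 of the remaining income goes to x: x* = 4 + 0.5·(M − 4P_x − 2P_y)/P_x.
Discretionary income = 172 − 4·12 − 2·2.05 = 119.9; x* = 4 + 0.5·119.9/12 = 8.9958.

x* = 8.9958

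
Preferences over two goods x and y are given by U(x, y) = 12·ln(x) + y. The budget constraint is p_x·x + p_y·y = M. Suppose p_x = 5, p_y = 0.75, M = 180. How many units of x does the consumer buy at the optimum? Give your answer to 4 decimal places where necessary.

Set MRS = p_x/p_y: (12/x)/1 = p_x/p_y.
So x*(p_x,p_y) = 12·p_y/p_x, independent of income; and y* = (M − 12·p_y)/p_y.
At the given prices: x* = 12·0.75/5 = 1.8.

x* = 1.8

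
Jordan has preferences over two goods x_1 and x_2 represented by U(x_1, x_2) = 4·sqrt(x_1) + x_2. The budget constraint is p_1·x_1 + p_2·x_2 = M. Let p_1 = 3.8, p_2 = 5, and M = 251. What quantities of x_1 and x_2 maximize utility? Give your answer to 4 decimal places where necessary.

MU_x_1 = 2/√x_1, MU_x_2 = 1. Tangency: 2/√x_1 = p_1/p_2.
Thus x_1* = (2·p_2/p_1)² — independent of M — with the rest of income spent on x_2.
Plugging in: x_1* = (2·5/3.8)² = 6.9252, x_2* = 44.9368.

x_1* = 6.9252, x_2* = 44.9368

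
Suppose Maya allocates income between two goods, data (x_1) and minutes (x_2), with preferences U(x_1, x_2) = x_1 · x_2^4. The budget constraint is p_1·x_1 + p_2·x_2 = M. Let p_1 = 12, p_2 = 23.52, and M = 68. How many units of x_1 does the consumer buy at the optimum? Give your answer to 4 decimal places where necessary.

x_1* = 1.1333

Tangency: MRS = (1/4)·x_2/x_1 = p_1/p_2.
Rearranging, p_2·x_2 = 4·p_1·x_1. Substituting into the budget gives p_1·x_1·(1 + 4) = M.
Demand: x_1*(p_1,p_2,M) = 0.2·M/p_1 and x_2* = 0.8·M/p_2.
At p_1=12, p_2=23.52, M=68: x_1* = 0.2·68/12 = 1.1333.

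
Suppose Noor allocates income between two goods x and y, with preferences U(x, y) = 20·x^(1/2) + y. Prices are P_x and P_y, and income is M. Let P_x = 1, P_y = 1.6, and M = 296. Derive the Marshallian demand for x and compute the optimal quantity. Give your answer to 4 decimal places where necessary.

Set MRS = P_x/P_y: 10·x^(−1/2) = P_x/P_y.
Thus x* = (10·P_y/P_x)² — independent of M — with the rest of income spent on y.
Plugging in: x* = (10·1.6/1)² = 256.

x* = 256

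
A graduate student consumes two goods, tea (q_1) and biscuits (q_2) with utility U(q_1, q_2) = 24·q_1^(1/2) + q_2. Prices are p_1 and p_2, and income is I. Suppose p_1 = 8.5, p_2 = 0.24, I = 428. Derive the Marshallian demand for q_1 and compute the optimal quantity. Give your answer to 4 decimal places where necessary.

q_1* = 0.1148

Utility is quasi-linear in q_2; the FOC for q_1 is 12/√q_1 = p_1/p_2.
Solve: √q_1 = 12·p_2/p_1, so q_1*(p_1,p_2) = (12·p_2/p_1)², and q_2* = (I − p_1·q_1*)/p_2.
Plugging in: q_1* = (12·0.24/8.5)² = 0.1148.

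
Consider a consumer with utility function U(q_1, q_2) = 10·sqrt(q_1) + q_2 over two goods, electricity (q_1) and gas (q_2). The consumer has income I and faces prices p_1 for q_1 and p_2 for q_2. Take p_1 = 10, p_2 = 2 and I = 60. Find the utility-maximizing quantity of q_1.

Set MRS = p_1/p_2: 5·q_1^(−1/2) = p_1/p_2.
Solve: √q_1 = 5·p_2/p_1, so q_1*(p_1,p_2) = (5·p_2/p_1)², and q_2* = (I − p_1·q_1*)/p_2.
Plugging in: q_1* = (5·2/10)² = 1.

q_1* = 1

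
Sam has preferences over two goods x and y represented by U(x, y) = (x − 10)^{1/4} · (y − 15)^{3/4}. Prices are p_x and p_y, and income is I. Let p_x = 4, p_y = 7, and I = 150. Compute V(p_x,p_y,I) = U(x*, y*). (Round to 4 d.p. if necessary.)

V = 0.4682

MRS = (1/3)·(y−15)/(x−10). Tangency with p_x/p_y gives y−15 = 3·(p_x/p_y)·(x−10).
Substituting into the budget: x* = 10 + 0.25·(I − 10·p_x − 15·p_y)/p_x, and y* = 15 + 0.75·(…)/p_y.
Discretionary income = 150 − 10·4 − 15·7 = 5; x* = 10 + 0.25·5/4 = 10.3125; y* = 15 + 0.75·5/7 = 15.5357.
Utility at the optimum: U(10.3125, 15.5357) = 0.4682.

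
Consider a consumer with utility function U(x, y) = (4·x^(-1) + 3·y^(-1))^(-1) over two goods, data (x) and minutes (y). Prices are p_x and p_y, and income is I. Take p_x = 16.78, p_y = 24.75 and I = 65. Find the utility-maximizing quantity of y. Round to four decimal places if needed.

From the CES first-order condition, (4/3)·(y/x)^(2) = p_x/p_y.
Solve for the ratio: y/x = [(3/4)·p_x/p_y]^(0.5).
Substitute y = (y/x)·x into the budget: x* = I/(p_x + p_y·(y/x)).
Numerically y/x = 0.713081, so x* = 65/(16.78 + 24.75·0.713081) = 1.888 and y* = 0.713081·1.888 = 1.3463.

y* = 1.3463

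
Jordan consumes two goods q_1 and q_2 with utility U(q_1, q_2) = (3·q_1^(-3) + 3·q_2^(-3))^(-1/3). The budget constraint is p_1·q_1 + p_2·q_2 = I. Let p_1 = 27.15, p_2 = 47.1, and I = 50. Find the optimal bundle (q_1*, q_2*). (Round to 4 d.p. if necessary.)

q_1* = 0.7332, q_2* = 0.6389

MU_q_1 ∝ 3·q_1^(-4), MU_q_2 ∝ 3·q_2^(-4), so MRS = (q_2/q_1)^(4) = p_1/p_2.
Solve for the ratio: q_2/q_1 = [p_1/p_2]^(0.25).
Substitute q_2 = (q_2/q_1)·q_1 into the budget: q_1* = I/(p_1 + p_2·(q_2/q_1)).
Numerically q_2/q_1 = 0.871339, so q_1* = 50/(27.15 + 47.1·0.871339) = 0.7332 and q_2* = 0.871339·0.7332 = 0.6389.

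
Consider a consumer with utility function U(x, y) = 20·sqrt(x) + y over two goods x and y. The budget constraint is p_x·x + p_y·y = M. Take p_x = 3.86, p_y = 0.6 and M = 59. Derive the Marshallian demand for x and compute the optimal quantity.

x* = 2.4162

Set MRS = p_x/p_y: 10·x^(−1/2) = p_x/p_y.
Solve: √x = 10·p_y/p_x, so x*(p_x,p_y) = (10·p_y/p_x)², and y* = (M − p_x·x*)/p_y.
Plugging in: x* = (10·0.6/3.86)² = 2.4162.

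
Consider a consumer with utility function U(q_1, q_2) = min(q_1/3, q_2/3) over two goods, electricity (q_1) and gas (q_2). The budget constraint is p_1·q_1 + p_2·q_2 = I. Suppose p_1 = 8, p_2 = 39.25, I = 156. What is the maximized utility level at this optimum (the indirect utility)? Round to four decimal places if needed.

V = 1.1005

Leontief preferences: the optimum is at the kink where q_1/3 = q_2/3, i.e. q_2 = q_1.
Budget: p_1·q_1 + p_2·q_1 = I, so (3·p_1 + 3·p_2)·q_1 = 3·I.
Demand: q_1*(p_1,p_2,I) = 3·I/(3·p_1 + 3·p_2), q_2* = 3·I/(3·p_1 + 3·p_2).
Here 3·8 + 3·39.25 = 141.75, giving q_1* = 3.3016 and q_2* = 3.3016.
Utility at the optimum: U(3.3016, 3.3016) = 1.1005.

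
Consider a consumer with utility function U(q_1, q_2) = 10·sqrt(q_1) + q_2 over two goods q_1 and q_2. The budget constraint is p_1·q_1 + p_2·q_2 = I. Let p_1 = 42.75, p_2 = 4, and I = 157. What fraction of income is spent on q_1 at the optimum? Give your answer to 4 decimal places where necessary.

Solve: √q_1 = 5·p_2/p_1, so q_1*(p_1,p_2) = (5·p_2/p_1)², and q_2* = (I − p_1·q_1*)/p_2.
Plugging in: q_1* = (5·4/42.75)² = 0.2189, q_2* = 36.9108.
Expenditure on q_1: 42.75·0.2189 = 9.3567; share = 0.0596.

share on q_1 = 0.0596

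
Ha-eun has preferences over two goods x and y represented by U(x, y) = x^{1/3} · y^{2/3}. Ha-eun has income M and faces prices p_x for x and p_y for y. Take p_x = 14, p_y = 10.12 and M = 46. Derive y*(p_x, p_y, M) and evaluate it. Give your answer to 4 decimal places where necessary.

MU_x/MU_y = (1/3·y)/(2/3·x); tangency sets this equal to p_x/p_y.
Rearranging, p_y·y = 2·p_x·x. Substituting into the budget gives p_x·x·(1 + 2) = M.
Demand: x*(p_x,p_y,M) = 1/3·M/p_x and y* = 2/3·M/p_y.
At p_x=14, p_y=10.12, M=46: y* = 2/3·46/10.12 = 3.0303.

y* = 3.0303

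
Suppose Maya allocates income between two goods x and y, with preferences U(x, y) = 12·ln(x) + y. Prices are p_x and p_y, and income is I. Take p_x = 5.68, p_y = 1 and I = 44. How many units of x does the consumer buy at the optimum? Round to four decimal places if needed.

x* = 2.1127

Set MRS = p_x/p_y: (12/x)/1 = p_x/p_y.
So x*(p_x,p_y) = 12·p_y/p_x, independent of income; and y* = (I − 12·p_y)/p_y.
At the given prices: x* = 12·1/5.68 = 2.1127.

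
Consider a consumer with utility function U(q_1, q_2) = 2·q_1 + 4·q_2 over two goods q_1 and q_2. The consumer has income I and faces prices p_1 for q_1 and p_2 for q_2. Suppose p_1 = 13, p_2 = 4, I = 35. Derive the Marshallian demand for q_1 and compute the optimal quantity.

q_1* = 0

Linear utility — the consumer picks whichever good has higher MU/price: 2/13 = 0.1538 vs 4/4 = 1.
q_2 gives more utility per dollar, so spend all income on q_2: q_2* = I/p_2, q_1* = 0.
Numerically: q_1* = 0, q_2* = 8.75.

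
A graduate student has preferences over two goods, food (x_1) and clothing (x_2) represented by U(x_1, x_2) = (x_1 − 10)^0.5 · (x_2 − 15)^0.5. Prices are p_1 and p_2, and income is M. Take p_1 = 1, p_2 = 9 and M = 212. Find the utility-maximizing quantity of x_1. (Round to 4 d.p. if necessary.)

x_1* = 43.5

After buying the subsistence bundle (10, 15), a share 0.5 of the remaining income goes to x_1: x_1* = 10 + 0.5·(M − 10p_1 − 15p_2)/p_1.
Discretionary income = 212 − 10·1 − 15·9 = 67; x_1* = 10 + 0.5·67/1 = 43.5.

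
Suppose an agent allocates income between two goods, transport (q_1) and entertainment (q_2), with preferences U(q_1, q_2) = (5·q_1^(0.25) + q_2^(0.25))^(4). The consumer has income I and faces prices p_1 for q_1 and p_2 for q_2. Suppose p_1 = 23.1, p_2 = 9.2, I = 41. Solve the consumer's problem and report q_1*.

q_1* = 1.5314

MRS = MU_q_1/MU_q_2 = 5·(q_2/q_1)^(0.75). Set equal to p_1/p_2.
Hence q_2/q_1 = ((1/5)·p_1/p_2)^(1/(0.75)), i.e. raised to the 4/3 power.
With the ratio pinned down, the budget gives q_1* = I/(p_1 + p_2·(q_2/q_1)) and q_2* = (q_2/q_1)·q_1*.
Numerically q_2/q_1 = 0.399153, so q_1* = 41/(23.1 + 9.2·0.399153) = 1.5314.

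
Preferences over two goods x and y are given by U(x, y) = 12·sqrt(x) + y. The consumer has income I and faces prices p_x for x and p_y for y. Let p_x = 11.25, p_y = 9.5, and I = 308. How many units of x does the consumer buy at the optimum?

x* = 25.6711

Utility is quasi-linear in y; the FOC for x is 6/√x = p_x/p_y.
Solve: √x = 6·p_y/p_x, so x*(p_x,p_y) = (6·p_y/p_x)², and y* = (I − p_x·x*)/p_y.
Plugging in: x* = (6·9.5/11.25)² = 25.6711.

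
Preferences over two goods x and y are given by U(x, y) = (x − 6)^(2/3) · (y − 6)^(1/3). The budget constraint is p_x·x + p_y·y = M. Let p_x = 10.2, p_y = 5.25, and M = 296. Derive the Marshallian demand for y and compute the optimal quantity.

y* = 18.9079

Substituting into the budget: x* = 6 + 2/3·(M − 6·p_x − 6·p_y)/p_x, and y* = 6 + 1/3·(…)/p_y.
Discretionary income = 296 − 6·10.2 − 6·5.25 = 203.3; y* = 6 + 1/3·203.3/5.25 = 18.9079.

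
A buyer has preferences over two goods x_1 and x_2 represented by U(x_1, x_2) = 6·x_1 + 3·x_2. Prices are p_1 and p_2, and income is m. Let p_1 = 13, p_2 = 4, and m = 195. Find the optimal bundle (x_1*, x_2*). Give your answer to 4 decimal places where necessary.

x_1* = 0, x_2* = 48.75

Perfect substitutes: compare marginal utility per dollar. 6/p_1 vs 3/p_2 → 0.4615 vs 0.75.
x_2 gives more utility per dollar, so spend all income on x_2: x_2* = m/p_2, x_1* = 0.
Numerically: x_1* = 0, x_2* = 48.75.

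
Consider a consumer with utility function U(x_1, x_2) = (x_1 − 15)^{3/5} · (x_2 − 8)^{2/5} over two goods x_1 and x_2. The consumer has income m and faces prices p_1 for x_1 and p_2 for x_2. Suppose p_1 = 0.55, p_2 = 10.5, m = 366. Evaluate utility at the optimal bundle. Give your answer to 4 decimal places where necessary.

V = 78.0505

This is Cobb-Douglas in (x_1−15, x_2−8): tangency gives 0.6·p_2·(x_2−8) = 0.4·p_1·(x_1−15).
After buying the subsistence bundle (15, 8), a share 0.6 of the remaining income goes to x_1: x_1* = 15 + 0.6·(m − 15p_1 − 8p_2)/p_1.
Discretionary income = 366 − 15·0.55 − 8·10.5 = 273.75; x_1* = 15 + 0.6·273.75/0.55 = 313.6364; x_2* = 8 + 0.4·273.75/10.5 = 18.4286.
Utility at the optimum: U(313.6364, 18.4286) = 78.0505.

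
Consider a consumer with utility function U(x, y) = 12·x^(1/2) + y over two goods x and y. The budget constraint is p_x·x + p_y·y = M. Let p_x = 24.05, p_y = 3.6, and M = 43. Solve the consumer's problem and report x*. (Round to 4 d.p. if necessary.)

x* = 0.8066

Utility is quasi-linear in y; the FOC for x is 6/√x = p_x/p_y.
Solve: √x = 6·p_y/p_x, so x*(p_x,p_y) = (6·p_y/p_x)², and y* = (M − p_x·x*)/p_y.
Plugging in: x* = (6·3.6/24.05)² = 0.8066.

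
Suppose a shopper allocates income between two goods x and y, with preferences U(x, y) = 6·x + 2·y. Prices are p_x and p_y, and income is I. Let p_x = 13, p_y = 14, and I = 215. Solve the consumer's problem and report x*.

Linear utility — the consumer picks whichever good has higher MU/price: 6/13 = 0.4615 vs 2/14 = 0.1429.
x gives more utility per dollar, so spend all income on x: x* = I/p_x, y* = 0.
Numerically: x* = 16.5385, y* = 0.

x* = 16.5385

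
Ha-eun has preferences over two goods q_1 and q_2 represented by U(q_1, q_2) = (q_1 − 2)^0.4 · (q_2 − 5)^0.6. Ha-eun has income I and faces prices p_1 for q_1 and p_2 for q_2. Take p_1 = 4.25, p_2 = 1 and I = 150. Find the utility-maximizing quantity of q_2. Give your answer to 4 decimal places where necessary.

q_2* = 86.9

Let q_1' = q_1−2, q_2' = q_2−5. MRS = (2/3)·q_2'/q_1' = p_1/p_2.
Substituting into the budget: q_1* = 2 + 0.4·(I − 2·p_1 − 5·p_2)/p_1, and q_2* = 5 + 0.6·(…)/p_2.
Discretionary income = 150 − 2·4.25 − 5·1 = 136.5; q_2* = 5 + 0.6·136.5/1 = 86.9.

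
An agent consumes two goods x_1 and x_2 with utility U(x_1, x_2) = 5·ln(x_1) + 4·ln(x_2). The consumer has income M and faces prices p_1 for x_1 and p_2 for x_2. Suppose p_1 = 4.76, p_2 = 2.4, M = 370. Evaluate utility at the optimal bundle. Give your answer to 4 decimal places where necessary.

V = 35.7358

At p_1=4.76, p_2=2.4, M=370: x_1* = 5/9·370/4.76 = 43.1839, x_2* = 68.5185.
Utility at the optimum: U(43.1839, 68.5185) = 35.7358.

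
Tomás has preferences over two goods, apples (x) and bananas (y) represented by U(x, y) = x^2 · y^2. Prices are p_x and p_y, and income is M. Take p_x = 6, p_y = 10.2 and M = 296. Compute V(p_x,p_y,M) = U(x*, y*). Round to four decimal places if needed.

The MRS is y/x. Set MRS = p_x/p_y.
So 2·p_y·y = 2·p_x·x; combined with the budget, a share 0.5 of income goes to x.
Demand: x*(p_x,p_y,M) = 0.5·M/p_x and y* = 0.5·M/p_y.
At p_x=6, p_y=10.2, M=296: x* = 0.5·296/6 = 24.6667, y* = 14.5098.
Utility at the optimum: U(24.6667, 14.5098) = 128098.492.

V = 128098.492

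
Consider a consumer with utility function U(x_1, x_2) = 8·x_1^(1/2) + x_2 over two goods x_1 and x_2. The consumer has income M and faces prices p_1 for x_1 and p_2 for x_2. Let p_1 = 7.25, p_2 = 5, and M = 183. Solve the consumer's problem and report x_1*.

MU_x_1 = 4/√x_1, MU_x_2 = 1. Tangency: 4/√x_1 = p_1/p_2.
Thus x_1* = (4·p_2/p_1)² — independent of M — with the rest of income spent on x_2.
Plugging in: x_1* = (4·5/7.25)² = 7.61.

x_1* = 7.61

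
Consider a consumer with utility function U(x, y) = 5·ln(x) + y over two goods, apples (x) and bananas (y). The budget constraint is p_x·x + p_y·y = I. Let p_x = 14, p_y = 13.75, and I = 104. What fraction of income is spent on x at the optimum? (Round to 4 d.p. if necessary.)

Set MRS = p_x/p_y: (5/x)/1 = p_x/p_y.
So x*(p_x,p_y) = 5·p_y/p_x, independent of income; and y* = (I − 5·p_y)/p_y.
At the given prices: x* = 5·13.75/14 = 4.9107, and y* = 2.5636.
Expenditure on x: 14·4.9107 = 68.75; share = 0.6611.

share on x = 0.6611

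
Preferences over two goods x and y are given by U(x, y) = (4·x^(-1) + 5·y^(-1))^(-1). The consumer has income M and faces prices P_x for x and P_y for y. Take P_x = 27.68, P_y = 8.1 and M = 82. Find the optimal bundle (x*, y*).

x* = 1.846, y* = 3.8152

With the ratio pinned down, the budget gives x* = M/(P_x + P_y·(y/x)) and y* = (y/x)·x*.
Numerically y/x = 2.066786, so x* = 82/(27.68 + 8.1·2.066786) = 1.846 and y* = 2.066786·1.846 = 3.8152.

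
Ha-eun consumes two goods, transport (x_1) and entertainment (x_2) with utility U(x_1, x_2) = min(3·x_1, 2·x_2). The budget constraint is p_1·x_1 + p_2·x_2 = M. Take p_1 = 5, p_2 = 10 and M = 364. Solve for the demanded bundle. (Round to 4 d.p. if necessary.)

Leontief preferences: the optimum is at the kink where x_1/2 = x_2/3, i.e. x_2 = (3/2)·x_1.
Budget: p_1·x_1 + p_2·(3/2)·x_1 = M, so (2·p_1 + 3·p_2)·x_1 = 2·M.
Demand: x_1*(p_1,p_2,M) = 2·M/(2·p_1 + 3·p_2), x_2* = 3·M/(2·p_1 + 3·p_2).
Here 2·5 + 3·10 = 40, giving x_1* = 18.2 and x_2* = 27.3.

x_1* = 18.2, x_2* = 27.3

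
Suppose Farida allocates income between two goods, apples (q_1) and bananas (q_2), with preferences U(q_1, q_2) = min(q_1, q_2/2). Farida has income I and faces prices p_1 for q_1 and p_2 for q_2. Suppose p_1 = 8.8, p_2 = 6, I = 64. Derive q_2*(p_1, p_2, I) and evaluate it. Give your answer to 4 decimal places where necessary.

With perfect complements, no substitution: consume in ratio q_1:q_2 = 1:2.
Budget: p_1·q_1 + p_2·2·q_1 = I, so (p_1 + 2·p_2)·q_1 = I.
Demand: q_1*(p_1,p_2,I) = I/(p_1 + 2·p_2), q_2* = 2·I/(p_1 + 2·p_2).
Here 8.8 + 2·6 = 20.8, giving q_2* = 6.1538.

q_2* = 6.1538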